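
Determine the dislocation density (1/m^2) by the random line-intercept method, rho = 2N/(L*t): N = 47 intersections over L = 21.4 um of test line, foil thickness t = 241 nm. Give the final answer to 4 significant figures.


rho = 2N / (L * t)
L = 21.4 um = 2.14e-05 m, t = 241 nm = 2.41e-07 m
rho = 2 * 47 / (2.14e-05 * 2.41e-07)
rho = 1.823e+13 1/m^2


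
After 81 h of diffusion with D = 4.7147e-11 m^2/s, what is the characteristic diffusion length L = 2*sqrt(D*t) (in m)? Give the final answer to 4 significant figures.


t = 81 hr = 291600 s
Diffusion length = 2*sqrt(D*t)
= 2*sqrt(4.7147e-11 * 291600)
= 7.416e-03 m


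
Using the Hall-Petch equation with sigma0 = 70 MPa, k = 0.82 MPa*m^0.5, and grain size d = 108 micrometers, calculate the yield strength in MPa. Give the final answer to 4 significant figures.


sigma_y = sigma0 + k / sqrt(d)
d = 108 um = 1.08e-04 m
sigma_y = 70 + 0.82 / sqrt(1.08e-04)
sigma_y = 148.9 MPa


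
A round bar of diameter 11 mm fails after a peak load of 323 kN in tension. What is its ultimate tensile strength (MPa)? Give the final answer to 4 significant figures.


A0 = pi*(d/2)^2 = pi*(11/2)^2 = 95.0332 mm^2
UTS = F_max / A0 = 323*1000 / 95.0332
UTS = 3399 MPa


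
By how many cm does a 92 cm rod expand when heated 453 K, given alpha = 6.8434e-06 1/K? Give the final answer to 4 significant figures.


dL = L0 * alpha * dT
dL = 92 * 6.8434e-06 * 453
dL = 0.2852 cm


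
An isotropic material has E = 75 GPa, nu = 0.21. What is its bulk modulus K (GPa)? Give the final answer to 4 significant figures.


K = E / (3*(1-2*nu))
K = 75 / (3*(1-2*0.21))
K = 43.1 GPa


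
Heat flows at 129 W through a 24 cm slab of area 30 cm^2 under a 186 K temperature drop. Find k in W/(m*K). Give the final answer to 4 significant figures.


k = Q*L / (A*dT)
L = 0.24 m, A = 3e-03 m^2
k = 129 * 0.24 / (3e-03 * 186)
k = 55.48 W/(m*K)


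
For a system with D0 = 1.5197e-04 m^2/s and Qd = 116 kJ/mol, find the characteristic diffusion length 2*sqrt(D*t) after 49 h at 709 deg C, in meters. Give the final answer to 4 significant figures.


Step 1: D = D0 * exp(-Qd/(R*T))
T = 982.15 K
D = 1.5197e-04 * exp(-116e3 / (8.314 * 982.15)) = 1.02848e-10 m^2/s
Step 2: L = 2*sqrt(D*t)
t = 49 h = 176400 s
L = 2*sqrt(1.02848e-10 * 176400) = 8.519e-03 m


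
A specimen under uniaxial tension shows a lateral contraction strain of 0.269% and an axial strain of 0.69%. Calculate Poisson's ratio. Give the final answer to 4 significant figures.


nu = -epsilon_lat / epsilon_axial
Lateral strain is contraction (negative), so using magnitudes:
nu = 0.269 / 0.69
nu = 0.3899


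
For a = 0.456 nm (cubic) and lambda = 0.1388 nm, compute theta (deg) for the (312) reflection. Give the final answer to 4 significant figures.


d = a / sqrt(h^2+k^2+l^2)
d = 0.456 / sqrt(14) = 0.121871 nm
lambda = 2*d*sin(theta)  =>  sin(theta) = lambda / (2*d)
sin(theta) = 0.1388 / (2 * 0.121871) = 0.569454
theta = 34.71 deg


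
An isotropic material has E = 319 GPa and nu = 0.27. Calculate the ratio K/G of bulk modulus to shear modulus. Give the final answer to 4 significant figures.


G = E / (2*(1+nu))
G = 319 / (2*(1+0.27)) = 125.591 GPa
K = E / (3*(1-2*nu))
K = 319 / (3*(1-2*0.27)) = 231.159 GPa
K/G = 231.159 / 125.591 = 1.841


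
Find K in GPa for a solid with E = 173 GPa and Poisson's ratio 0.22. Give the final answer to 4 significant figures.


K = E / (3*(1-2*nu))
K = 173 / (3*(1-2*0.22))
K = 103 GPa


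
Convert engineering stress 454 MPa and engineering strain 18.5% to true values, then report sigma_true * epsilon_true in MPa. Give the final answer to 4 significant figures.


sigma_true = sigma_eng * (1 + epsilon_eng)
sigma_true = 454 * (1 + 0.185) = 537.99 MPa
epsilon_true = ln(1 + epsilon_eng)
epsilon_true = ln(1 + 0.185) = 0.169743
sigma_true * epsilon_true = 537.99 * 0.169743 = 91.32 MPa


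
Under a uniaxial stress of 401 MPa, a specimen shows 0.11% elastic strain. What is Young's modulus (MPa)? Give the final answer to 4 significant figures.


E = sigma / epsilon
epsilon = 0.11% = 1.1e-03
E = 401 / 1.1e-03
E = 364500 MPa


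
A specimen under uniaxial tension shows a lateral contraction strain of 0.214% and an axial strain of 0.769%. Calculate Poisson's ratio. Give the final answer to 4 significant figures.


nu = -epsilon_lat / epsilon_axial
Lateral strain is contraction (negative), so using magnitudes:
nu = 0.214 / 0.769
nu = 0.2783


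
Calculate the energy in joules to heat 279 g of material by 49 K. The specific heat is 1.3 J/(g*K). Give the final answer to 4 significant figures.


Q = m * cp * dT
Q = 279 * 1.3 * 49
Q = 17770 J


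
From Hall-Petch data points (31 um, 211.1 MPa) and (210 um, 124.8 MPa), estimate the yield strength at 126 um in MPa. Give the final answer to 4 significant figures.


sigma_y = sigma0 + k / sqrt(d)
1/sqrt(d1) = 1/sqrt(3.1e-05) = 179.605;  1/sqrt(d2) = 69.0066
k = (sigma1 - sigma2) / (1/sqrt(d1) - 1/sqrt(d2)) = (211.1 - 124.8) / (179.605 - 69.0066) = 0.780298 MPa*m^0.5
sigma0 = sigma1 - k/sqrt(d1) = 211.1 - 0.780298*179.605 = 70.9543 MPa
sigma_y(d3) = 70.9543 + 0.780298 / sqrt(1.26e-04) = 140.5 MPa


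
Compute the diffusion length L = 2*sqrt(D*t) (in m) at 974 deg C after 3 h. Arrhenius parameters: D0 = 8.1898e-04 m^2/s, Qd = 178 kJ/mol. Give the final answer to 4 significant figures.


Step 1: D = D0 * exp(-Qd/(R*T))
T = 1247.15 K
D = 8.1898e-04 * exp(-178e3 / (8.314 * 1247.15)) = 2.86942e-11 m^2/s
Step 2: L = 2*sqrt(D*t)
t = 3 h = 10800 s
L = 2*sqrt(2.86942e-11 * 10800) = 1.113e-03 m


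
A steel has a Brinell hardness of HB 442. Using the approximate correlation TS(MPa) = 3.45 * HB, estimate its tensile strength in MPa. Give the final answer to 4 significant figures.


TS (MPa) = 3.45 * HB
TS = 3.45 * 442
TS = 1525 MPa


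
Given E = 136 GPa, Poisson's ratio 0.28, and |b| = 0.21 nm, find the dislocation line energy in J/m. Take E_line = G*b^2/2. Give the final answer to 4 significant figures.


Step 1: G = E / (2*(1+nu))
G = 136 / (2*(1+0.28)) = 53.125 GPa = 5.3125e+10 Pa
Step 2: E_line = G*b^2/2
b = 0.21 nm = 2.1e-10 m
E_line = 0.5 * 5.3125e+10 * (2.1e-10)^2 = 1.171e-09 J/m


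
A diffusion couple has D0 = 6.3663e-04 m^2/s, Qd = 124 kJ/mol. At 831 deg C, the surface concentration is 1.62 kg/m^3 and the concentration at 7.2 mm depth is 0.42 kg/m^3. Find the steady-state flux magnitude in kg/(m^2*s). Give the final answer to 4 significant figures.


Step 1: D = D0 * exp(-Qd/(R*T))
T = 831 + 273.15 = 1104.15 K
D = 6.3663e-04 * exp(-124e3 / (8.314 * 1104.15)) = 8.6604e-10 m^2/s
Step 2: J = D * (C1 - C2) / dx
J = 8.6604e-10 * (1.62 - 0.42) / 7.2e-03
J = 1.443e-07 kg/(m^2*s)


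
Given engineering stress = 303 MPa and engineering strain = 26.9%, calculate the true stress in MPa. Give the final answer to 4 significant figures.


sigma_true = sigma_eng * (1 + epsilon_eng)
sigma_true = 303 * (1 + 0.269)
sigma_true = 384.5 MPa


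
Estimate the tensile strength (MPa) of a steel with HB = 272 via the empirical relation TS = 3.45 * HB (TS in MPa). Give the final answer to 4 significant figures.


TS (MPa) = 3.45 * HB
TS = 3.45 * 272
TS = 938.4 MPa


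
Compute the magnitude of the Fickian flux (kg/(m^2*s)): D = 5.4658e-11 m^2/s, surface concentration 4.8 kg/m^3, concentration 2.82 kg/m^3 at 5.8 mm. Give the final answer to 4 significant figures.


J = -D * (dC/dx) = D * (C1 - C2) / dx
J = 5.4658e-11 * (4.8 - 2.82) / 5.8e-03
J = 1.866e-08 kg/(m^2*s)


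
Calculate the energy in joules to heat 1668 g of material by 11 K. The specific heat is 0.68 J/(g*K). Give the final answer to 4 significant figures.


Q = m * cp * dT
Q = 1668 * 0.68 * 11
Q = 12480 J


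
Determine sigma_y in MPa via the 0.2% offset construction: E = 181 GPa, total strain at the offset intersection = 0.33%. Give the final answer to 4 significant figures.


Offset strain = 0.002
Elastic strain at yield = total_strain - offset = 3.3e-03 - 0.002 = 1.3e-03
sigma_y = E * elastic_strain = 181000 * 1.3e-03
sigma_y = 235.3 MPa


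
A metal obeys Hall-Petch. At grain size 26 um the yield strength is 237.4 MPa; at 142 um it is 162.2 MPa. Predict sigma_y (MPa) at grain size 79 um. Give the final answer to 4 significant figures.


sigma_y = sigma0 + k / sqrt(d)
1/sqrt(d1) = 1/sqrt(2.6e-05) = 196.116;  1/sqrt(d2) = 83.9181
k = (sigma1 - sigma2) / (1/sqrt(d1) - 1/sqrt(d2)) = (237.4 - 162.2) / (196.116 - 83.9181) = 0.670244 MPa*m^0.5
sigma0 = sigma1 - k/sqrt(d1) = 237.4 - 0.670244*196.116 = 105.954 MPa
sigma_y(d3) = 105.954 + 0.670244 / sqrt(7.9e-05) = 181.4 MPa


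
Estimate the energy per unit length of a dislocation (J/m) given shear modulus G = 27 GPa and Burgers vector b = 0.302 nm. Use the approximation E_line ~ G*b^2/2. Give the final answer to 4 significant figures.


E = G*b^2/2
b = 0.302 nm = 3.02e-10 m
G = 27 GPa = 2.7e+10 Pa
E = 0.5 * 2.7e+10 * (3.02e-10)^2
E = 1.231e-09 J/m


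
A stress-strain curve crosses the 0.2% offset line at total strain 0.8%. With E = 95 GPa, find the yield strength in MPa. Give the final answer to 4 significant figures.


Offset strain = 0.002
Elastic strain at yield = total_strain - offset = 8e-03 - 0.002 = 6e-03
sigma_y = E * elastic_strain = 95000 * 6e-03
sigma_y = 570 MPa


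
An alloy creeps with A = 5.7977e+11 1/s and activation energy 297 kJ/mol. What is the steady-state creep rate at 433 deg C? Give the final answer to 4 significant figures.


rate = A * exp(-Q / (R*T))
T = 433 + 273.15 = 706.15 K
rate = 5.7977e+11 * exp(-297e3 / (8.314 * 706.15))
rate = 6.21e-11 1/s


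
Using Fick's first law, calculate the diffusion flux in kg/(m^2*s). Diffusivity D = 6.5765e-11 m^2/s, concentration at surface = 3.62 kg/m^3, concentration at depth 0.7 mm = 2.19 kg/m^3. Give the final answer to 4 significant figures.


J = -D * (dC/dx) = D * (C1 - C2) / dx
J = 6.5765e-11 * (3.62 - 2.19) / 7e-04
J = 1.343e-07 kg/(m^2*s)


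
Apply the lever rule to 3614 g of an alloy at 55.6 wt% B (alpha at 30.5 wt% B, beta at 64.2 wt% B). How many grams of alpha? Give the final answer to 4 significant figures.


f_alpha = (C_beta - C0) / (C_beta - C_alpha)
f_alpha = (64.2 - 55.6) / (64.2 - 30.5) = 0.255193
m_alpha = f_alpha * m_total = 0.255193 * 3614 = 922.3 g


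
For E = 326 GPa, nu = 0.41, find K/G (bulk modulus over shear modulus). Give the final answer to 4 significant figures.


G = E / (2*(1+nu))
G = 326 / (2*(1+0.41)) = 115.603 GPa
K = E / (3*(1-2*nu))
K = 326 / (3*(1-2*0.41)) = 603.704 GPa
K/G = 603.704 / 115.603 = 5.222


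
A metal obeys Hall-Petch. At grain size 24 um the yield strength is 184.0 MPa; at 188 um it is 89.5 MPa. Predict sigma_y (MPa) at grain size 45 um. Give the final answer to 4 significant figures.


sigma_y = sigma0 + k / sqrt(d)
1/sqrt(d1) = 1/sqrt(2.4e-05) = 204.124;  1/sqrt(d2) = 72.9325
k = (sigma1 - sigma2) / (1/sqrt(d1) - 1/sqrt(d2)) = (184.0 - 89.5) / (204.124 - 72.9325) = 0.72032 MPa*m^0.5
sigma0 = sigma1 - k/sqrt(d1) = 184.0 - 0.72032*204.124 = 36.9652 MPa
sigma_y(d3) = 36.9652 + 0.72032 / sqrt(4.5e-05) = 144.3 MPa


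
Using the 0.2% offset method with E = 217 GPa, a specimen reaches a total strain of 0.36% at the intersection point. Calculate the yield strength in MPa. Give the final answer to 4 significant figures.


Offset strain = 0.002
Elastic strain at yield = total_strain - offset = 3.6e-03 - 0.002 = 1.6e-03
sigma_y = E * elastic_strain = 217000 * 1.6e-03
sigma_y = 347.2 MPa


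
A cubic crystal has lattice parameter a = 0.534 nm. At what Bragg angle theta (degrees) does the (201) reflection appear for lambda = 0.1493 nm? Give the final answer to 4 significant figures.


d = a / sqrt(h^2+k^2+l^2)
d = 0.534 / sqrt(5) = 0.238812 nm
lambda = 2*d*sin(theta)  =>  sin(theta) = lambda / (2*d)
sin(theta) = 0.1493 / (2 * 0.238812) = 0.312589
theta = 18.22 deg


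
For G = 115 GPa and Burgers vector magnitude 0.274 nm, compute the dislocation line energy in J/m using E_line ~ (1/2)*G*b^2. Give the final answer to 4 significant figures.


E = G*b^2/2
b = 0.274 nm = 2.74e-10 m
G = 115 GPa = 1.15e+11 Pa
E = 0.5 * 1.15e+11 * (2.74e-10)^2
E = 4.317e-09 J/m


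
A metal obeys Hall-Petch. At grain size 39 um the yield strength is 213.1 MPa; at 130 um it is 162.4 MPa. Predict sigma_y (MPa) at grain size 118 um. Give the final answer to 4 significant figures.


sigma_y = sigma0 + k / sqrt(d)
1/sqrt(d1) = 1/sqrt(3.9e-05) = 160.128;  1/sqrt(d2) = 87.7058
k = (sigma1 - sigma2) / (1/sqrt(d1) - 1/sqrt(d2)) = (213.1 - 162.4) / (160.128 - 87.7058) = 0.70006 MPa*m^0.5
sigma0 = sigma1 - k/sqrt(d1) = 213.1 - 0.70006*160.128 = 101.001 MPa
sigma_y(d3) = 101.001 + 0.70006 / sqrt(1.18e-04) = 165.4 MPa


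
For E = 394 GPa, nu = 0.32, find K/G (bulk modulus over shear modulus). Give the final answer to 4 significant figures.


G = E / (2*(1+nu))
G = 394 / (2*(1+0.32)) = 149.242 GPa
K = E / (3*(1-2*nu))
K = 394 / (3*(1-2*0.32)) = 364.815 GPa
K/G = 364.815 / 149.242 = 2.444


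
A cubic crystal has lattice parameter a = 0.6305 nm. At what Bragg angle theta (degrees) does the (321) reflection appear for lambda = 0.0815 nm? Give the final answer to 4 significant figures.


d = a / sqrt(h^2+k^2+l^2)
d = 0.6305 / sqrt(14) = 0.168508 nm
lambda = 2*d*sin(theta)  =>  sin(theta) = lambda / (2*d)
sin(theta) = 0.0815 / (2 * 0.168508) = 0.241828
theta = 13.99 deg


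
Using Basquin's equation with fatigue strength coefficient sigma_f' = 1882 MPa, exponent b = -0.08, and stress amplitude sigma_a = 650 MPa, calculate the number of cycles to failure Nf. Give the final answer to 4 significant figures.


sigma_a = sigma_f' * (2*Nf)^b
2*Nf = (sigma_a / sigma_f')^(1/b)
2*Nf = (650 / 1882)^(1/-0.08)
2*Nf = 590647
Nf = 295300 cycles


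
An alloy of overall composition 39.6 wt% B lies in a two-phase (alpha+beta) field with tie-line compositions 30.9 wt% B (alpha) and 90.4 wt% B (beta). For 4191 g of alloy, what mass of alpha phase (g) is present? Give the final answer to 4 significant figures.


f_alpha = (C_beta - C0) / (C_beta - C_alpha)
f_alpha = (90.4 - 39.6) / (90.4 - 30.9) = 0.853782
m_alpha = f_alpha * m_total = 0.853782 * 4191 = 3578 g


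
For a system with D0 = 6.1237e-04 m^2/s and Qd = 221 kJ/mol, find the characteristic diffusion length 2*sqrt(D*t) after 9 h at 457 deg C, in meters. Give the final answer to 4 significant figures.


Step 1: D = D0 * exp(-Qd/(R*T))
T = 730.15 K
D = 6.1237e-04 * exp(-221e3 / (8.314 * 730.15)) = 9.46653e-20 m^2/s
Step 2: L = 2*sqrt(D*t)
t = 9 h = 32400 s
L = 2*sqrt(9.46653e-20 * 32400) = 1.108e-07 m


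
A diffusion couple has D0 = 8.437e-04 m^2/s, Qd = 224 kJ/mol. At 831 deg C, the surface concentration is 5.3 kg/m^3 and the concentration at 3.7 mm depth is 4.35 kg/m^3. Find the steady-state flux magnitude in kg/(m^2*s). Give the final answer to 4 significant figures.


Step 1: D = D0 * exp(-Qd/(R*T))
T = 831 + 273.15 = 1104.15 K
D = 8.437e-04 * exp(-224e3 / (8.314 * 1104.15)) = 2.13261e-14 m^2/s
Step 2: J = D * (C1 - C2) / dx
J = 2.13261e-14 * (5.3 - 4.35) / 3.7e-03
J = 5.476e-12 kg/(m^2*s)


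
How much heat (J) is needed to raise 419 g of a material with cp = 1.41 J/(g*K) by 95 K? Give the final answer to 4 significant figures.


Q = m * cp * dT
Q = 419 * 1.41 * 95
Q = 56130 J


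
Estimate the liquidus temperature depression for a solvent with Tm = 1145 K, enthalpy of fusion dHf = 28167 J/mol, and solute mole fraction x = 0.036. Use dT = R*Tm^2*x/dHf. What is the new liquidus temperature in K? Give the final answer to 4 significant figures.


dT = R*Tm^2*x / dHf
dT = 8.314 * 1145^2 * 0.036 / 28167
dT = 13.931 K
T_new = 1145 - 13.931 = 1131 K


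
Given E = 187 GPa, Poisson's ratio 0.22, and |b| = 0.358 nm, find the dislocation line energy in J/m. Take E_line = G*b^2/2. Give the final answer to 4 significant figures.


Step 1: G = E / (2*(1+nu))
G = 187 / (2*(1+0.22)) = 76.6393 GPa = 7.66393e+10 Pa
Step 2: E_line = G*b^2/2
b = 0.358 nm = 3.58e-10 m
E_line = 0.5 * 7.66393e+10 * (3.58e-10)^2 = 4.911e-09 J/m


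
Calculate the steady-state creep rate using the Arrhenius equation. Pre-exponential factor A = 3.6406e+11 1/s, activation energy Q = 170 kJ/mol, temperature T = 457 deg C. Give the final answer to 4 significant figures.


rate = A * exp(-Q / (R*T))
T = 457 + 273.15 = 730.15 K
rate = 3.6406e+11 * exp(-170e3 / (8.314 * 730.15))
rate = 0.2506 1/s


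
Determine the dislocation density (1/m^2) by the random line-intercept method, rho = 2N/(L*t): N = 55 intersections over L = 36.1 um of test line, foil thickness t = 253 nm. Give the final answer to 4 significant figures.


rho = 2N / (L * t)
L = 36.1 um = 3.61e-05 m, t = 253 nm = 2.53e-07 m
rho = 2 * 55 / (3.61e-05 * 2.53e-07)
rho = 1.204e+13 1/m^2


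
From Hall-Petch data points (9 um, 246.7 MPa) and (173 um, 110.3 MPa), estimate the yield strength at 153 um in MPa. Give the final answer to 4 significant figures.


sigma_y = sigma0 + k / sqrt(d)
1/sqrt(d1) = 1/sqrt(9e-06) = 333.333;  1/sqrt(d2) = 76.0286
k = (sigma1 - sigma2) / (1/sqrt(d1) - 1/sqrt(d2)) = (246.7 - 110.3) / (333.333 - 76.0286) = 0.530111 MPa*m^0.5
sigma0 = sigma1 - k/sqrt(d1) = 246.7 - 0.530111*333.333 = 69.9964 MPa
sigma_y(d3) = 69.9964 + 0.530111 / sqrt(1.53e-04) = 112.9 MPa


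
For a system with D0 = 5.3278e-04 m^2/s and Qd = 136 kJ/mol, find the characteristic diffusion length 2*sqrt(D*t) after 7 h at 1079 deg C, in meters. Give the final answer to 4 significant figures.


Step 1: D = D0 * exp(-Qd/(R*T))
T = 1352.15 K
D = 5.3278e-04 * exp(-136e3 / (8.314 * 1352.15)) = 2.96872e-09 m^2/s
Step 2: L = 2*sqrt(D*t)
t = 7 h = 25200 s
L = 2*sqrt(2.96872e-09 * 25200) = 0.0173 m


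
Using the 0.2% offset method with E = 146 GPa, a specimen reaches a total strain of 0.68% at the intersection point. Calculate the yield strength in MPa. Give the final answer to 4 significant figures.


Offset strain = 0.002
Elastic strain at yield = total_strain - offset = 6.8e-03 - 0.002 = 4.8e-03
sigma_y = E * elastic_strain = 146000 * 4.8e-03
sigma_y = 700.8 MPa


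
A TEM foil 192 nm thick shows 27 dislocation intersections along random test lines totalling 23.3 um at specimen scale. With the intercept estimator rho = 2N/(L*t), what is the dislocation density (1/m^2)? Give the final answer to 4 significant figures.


rho = 2N / (L * t)
L = 23.3 um = 2.33e-05 m, t = 192 nm = 1.92e-07 m
rho = 2 * 27 / (2.33e-05 * 1.92e-07)
rho = 1.207e+13 1/m^2


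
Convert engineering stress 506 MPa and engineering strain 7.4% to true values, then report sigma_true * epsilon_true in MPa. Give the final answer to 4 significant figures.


sigma_true = sigma_eng * (1 + epsilon_eng)
sigma_true = 506 * (1 + 0.074) = 543.444 MPa
epsilon_true = ln(1 + epsilon_eng)
epsilon_true = ln(1 + 0.074) = 0.07139
sigma_true * epsilon_true = 543.444 * 0.07139 = 38.8 MPa


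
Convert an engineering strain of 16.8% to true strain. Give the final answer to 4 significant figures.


epsilon_true = ln(1 + epsilon_eng)
epsilon_true = ln(1 + 0.168)
epsilon_true = 0.1553


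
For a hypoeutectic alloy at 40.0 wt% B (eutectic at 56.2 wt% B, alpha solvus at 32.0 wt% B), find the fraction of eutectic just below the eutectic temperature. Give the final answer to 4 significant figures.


f_primary = (C_e - C0) / (C_e - C_alpha_max)
f_primary = (56.2 - 40.0) / (56.2 - 32.0)
f_primary = 0.669421
f_eutectic = 1 - 0.669421 = 0.3306


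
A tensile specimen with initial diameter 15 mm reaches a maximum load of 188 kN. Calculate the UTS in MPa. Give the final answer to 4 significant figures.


A0 = pi*(d/2)^2 = pi*(15/2)^2 = 176.715 mm^2
UTS = F_max / A0 = 188*1000 / 176.715
UTS = 1064 MPa


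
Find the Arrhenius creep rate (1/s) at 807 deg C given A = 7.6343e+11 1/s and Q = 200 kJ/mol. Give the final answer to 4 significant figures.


rate = A * exp(-Q / (R*T))
T = 807 + 273.15 = 1080.15 K
rate = 7.6343e+11 * exp(-200e3 / (8.314 * 1080.15))
rate = 162.4 1/s


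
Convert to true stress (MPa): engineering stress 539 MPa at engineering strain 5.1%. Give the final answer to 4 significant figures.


sigma_true = sigma_eng * (1 + epsilon_eng)
sigma_true = 539 * (1 + 0.051)
sigma_true = 566.5 MPa


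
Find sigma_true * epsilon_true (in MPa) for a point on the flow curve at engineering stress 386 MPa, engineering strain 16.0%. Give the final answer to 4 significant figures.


sigma_true = sigma_eng * (1 + epsilon_eng)
sigma_true = 386 * (1 + 0.16) = 447.76 MPa
epsilon_true = ln(1 + epsilon_eng)
epsilon_true = ln(1 + 0.16) = 0.14842
sigma_true * epsilon_true = 447.76 * 0.14842 = 66.46 MPa


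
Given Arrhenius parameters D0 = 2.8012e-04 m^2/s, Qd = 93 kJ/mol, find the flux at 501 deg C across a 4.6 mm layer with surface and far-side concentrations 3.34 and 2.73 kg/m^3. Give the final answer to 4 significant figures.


Step 1: D = D0 * exp(-Qd/(R*T))
T = 501 + 273.15 = 774.15 K
D = 2.8012e-04 * exp(-93e3 / (8.314 * 774.15)) = 1.4862e-10 m^2/s
Step 2: J = D * (C1 - C2) / dx
J = 1.4862e-10 * (3.34 - 2.73) / 4.6e-03
J = 1.971e-08 kg/(m^2*s)


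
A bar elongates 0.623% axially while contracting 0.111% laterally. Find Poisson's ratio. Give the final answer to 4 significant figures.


nu = -epsilon_lat / epsilon_axial
Lateral strain is contraction (negative), so using magnitudes:
nu = 0.111 / 0.623
nu = 0.1782


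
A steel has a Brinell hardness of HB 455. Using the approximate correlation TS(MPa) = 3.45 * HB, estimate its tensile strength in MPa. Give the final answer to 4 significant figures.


TS (MPa) = 3.45 * HB
TS = 3.45 * 455
TS = 1570 MPa


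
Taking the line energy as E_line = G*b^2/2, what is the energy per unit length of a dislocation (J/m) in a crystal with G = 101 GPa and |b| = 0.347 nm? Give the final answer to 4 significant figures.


E = G*b^2/2
b = 0.347 nm = 3.47e-10 m
G = 101 GPa = 1.01e+11 Pa
E = 0.5 * 1.01e+11 * (3.47e-10)^2
E = 6.081e-09 J/m


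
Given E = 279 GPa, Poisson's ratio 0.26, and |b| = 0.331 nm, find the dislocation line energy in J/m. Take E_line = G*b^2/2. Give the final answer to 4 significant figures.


Step 1: G = E / (2*(1+nu))
G = 279 / (2*(1+0.26)) = 110.714 GPa = 1.10714e+11 Pa
Step 2: E_line = G*b^2/2
b = 0.331 nm = 3.31e-10 m
E_line = 0.5 * 1.10714e+11 * (3.31e-10)^2 = 6.065e-09 J/m


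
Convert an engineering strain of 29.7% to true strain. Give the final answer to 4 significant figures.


epsilon_true = ln(1 + epsilon_eng)
epsilon_true = ln(1 + 0.297)
epsilon_true = 0.2601


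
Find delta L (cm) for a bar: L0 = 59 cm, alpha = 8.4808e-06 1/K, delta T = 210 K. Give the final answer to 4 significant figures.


dL = L0 * alpha * dT
dL = 59 * 8.4808e-06 * 210
dL = 0.1051 cm


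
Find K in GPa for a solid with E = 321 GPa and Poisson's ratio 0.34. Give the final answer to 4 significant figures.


K = E / (3*(1-2*nu))
K = 321 / (3*(1-2*0.34))
K = 334.4 GPa


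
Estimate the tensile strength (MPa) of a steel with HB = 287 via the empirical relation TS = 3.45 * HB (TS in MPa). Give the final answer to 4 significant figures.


TS (MPa) = 3.45 * HB
TS = 3.45 * 287
TS = 990.2 MPa


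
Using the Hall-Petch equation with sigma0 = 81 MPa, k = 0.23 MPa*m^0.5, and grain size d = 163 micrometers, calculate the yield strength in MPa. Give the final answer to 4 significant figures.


sigma_y = sigma0 + k / sqrt(d)
d = 163 um = 1.63e-04 m
sigma_y = 81 + 0.23 / sqrt(1.63e-04)
sigma_y = 99.01 MPa


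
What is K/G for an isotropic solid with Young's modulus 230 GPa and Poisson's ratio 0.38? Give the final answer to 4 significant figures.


G = E / (2*(1+nu))
G = 230 / (2*(1+0.38)) = 83.3333 GPa
K = E / (3*(1-2*nu))
K = 230 / (3*(1-2*0.38)) = 319.444 GPa
K/G = 319.444 / 83.3333 = 3.833


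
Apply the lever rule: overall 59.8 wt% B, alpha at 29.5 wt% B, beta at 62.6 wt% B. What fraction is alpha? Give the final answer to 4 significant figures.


f_alpha = (C_beta - C0) / (C_beta - C_alpha)
f_alpha = (62.6 - 59.8) / (62.6 - 29.5)
f_alpha = 0.08459


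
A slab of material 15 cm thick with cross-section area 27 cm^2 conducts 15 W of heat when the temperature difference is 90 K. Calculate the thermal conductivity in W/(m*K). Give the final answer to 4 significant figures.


k = Q*L / (A*dT)
L = 0.15 m, A = 2.7e-03 m^2
k = 15 * 0.15 / (2.7e-03 * 90)
k = 9.259 W/(m*K)


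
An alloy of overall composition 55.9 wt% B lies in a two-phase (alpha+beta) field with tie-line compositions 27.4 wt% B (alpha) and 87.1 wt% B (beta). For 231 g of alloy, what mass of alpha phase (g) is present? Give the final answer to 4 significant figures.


f_alpha = (C_beta - C0) / (C_beta - C_alpha)
f_alpha = (87.1 - 55.9) / (87.1 - 27.4) = 0.522613
m_alpha = f_alpha * m_total = 0.522613 * 231 = 120.7 g


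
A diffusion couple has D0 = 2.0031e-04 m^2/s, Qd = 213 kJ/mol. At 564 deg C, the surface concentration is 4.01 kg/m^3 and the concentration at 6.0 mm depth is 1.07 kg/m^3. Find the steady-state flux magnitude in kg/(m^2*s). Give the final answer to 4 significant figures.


Step 1: D = D0 * exp(-Qd/(R*T))
T = 564 + 273.15 = 837.15 K
D = 2.0031e-04 * exp(-213e3 / (8.314 * 837.15)) = 1.02546e-17 m^2/s
Step 2: J = D * (C1 - C2) / dx
J = 1.02546e-17 * (4.01 - 1.07) / 6e-03
J = 5.025e-15 kg/(m^2*s)


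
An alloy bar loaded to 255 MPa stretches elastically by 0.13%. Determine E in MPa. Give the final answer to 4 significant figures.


E = sigma / epsilon
epsilon = 0.13% = 1.3e-03
E = 255 / 1.3e-03
E = 196200 MPa


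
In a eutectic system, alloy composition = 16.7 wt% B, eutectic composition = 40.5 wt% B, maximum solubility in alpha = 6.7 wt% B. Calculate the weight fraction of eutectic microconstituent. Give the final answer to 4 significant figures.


f_primary = (C_e - C0) / (C_e - C_alpha_max)
f_primary = (40.5 - 16.7) / (40.5 - 6.7)
f_primary = 0.704142
f_eutectic = 1 - 0.704142 = 0.2959


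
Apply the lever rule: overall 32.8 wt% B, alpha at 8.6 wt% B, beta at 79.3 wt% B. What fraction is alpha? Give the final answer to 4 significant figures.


f_alpha = (C_beta - C0) / (C_beta - C_alpha)
f_alpha = (79.3 - 32.8) / (79.3 - 8.6)
f_alpha = 0.6577


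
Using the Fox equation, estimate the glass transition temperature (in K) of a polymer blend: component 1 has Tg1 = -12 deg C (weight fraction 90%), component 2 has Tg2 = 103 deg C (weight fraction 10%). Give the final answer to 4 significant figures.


1/Tg = w1/Tg1 + w2/Tg2 (in Kelvin)
Tg1 = 261.15 K, Tg2 = 376.15 K
1/Tg = 0.9/261.15 + 0.1/376.15
Tg = 269.4 K


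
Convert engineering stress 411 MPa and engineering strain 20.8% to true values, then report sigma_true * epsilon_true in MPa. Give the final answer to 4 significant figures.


sigma_true = sigma_eng * (1 + epsilon_eng)
sigma_true = 411 * (1 + 0.208) = 496.488 MPa
epsilon_true = ln(1 + epsilon_eng)
epsilon_true = ln(1 + 0.208) = 0.188966
sigma_true * epsilon_true = 496.488 * 0.188966 = 93.82 MPa


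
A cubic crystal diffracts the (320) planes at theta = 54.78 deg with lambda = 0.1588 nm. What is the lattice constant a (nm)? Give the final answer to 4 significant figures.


d = lambda / (2*sin(theta))
d = 0.1588 / (2*sin(54.78 deg))
d = 0.0971915 nm
a = d * sqrt(h^2+k^2+l^2) = 0.0971915 * sqrt(13)
a = 0.3504 nm


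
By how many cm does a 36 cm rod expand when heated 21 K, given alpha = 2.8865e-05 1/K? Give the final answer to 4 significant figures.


dL = L0 * alpha * dT
dL = 36 * 2.8865e-05 * 21
dL = 0.02182 cm


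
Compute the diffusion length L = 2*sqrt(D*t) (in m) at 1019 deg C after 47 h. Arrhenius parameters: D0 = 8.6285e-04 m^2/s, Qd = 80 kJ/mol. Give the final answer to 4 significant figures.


Step 1: D = D0 * exp(-Qd/(R*T))
T = 1292.15 K
D = 8.6285e-04 * exp(-80e3 / (8.314 * 1292.15)) = 5.03328e-07 m^2/s
Step 2: L = 2*sqrt(D*t)
t = 47 h = 169200 s
L = 2*sqrt(5.03328e-07 * 169200) = 0.5837 m


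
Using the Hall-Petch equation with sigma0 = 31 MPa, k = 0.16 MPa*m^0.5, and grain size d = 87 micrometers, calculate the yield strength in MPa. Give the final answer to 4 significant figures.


sigma_y = sigma0 + k / sqrt(d)
d = 87 um = 8.7e-05 m
sigma_y = 31 + 0.16 / sqrt(8.7e-05)
sigma_y = 48.15 MPa


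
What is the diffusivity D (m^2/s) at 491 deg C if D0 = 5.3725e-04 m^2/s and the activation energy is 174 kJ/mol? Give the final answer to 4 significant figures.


D = D0 * exp(-Qd / (R*T))
T = 764.15 K
D = 5.3725e-04 * exp(-174e3 / (8.314 * 764.15))
D = 6.85e-16 m^2/s


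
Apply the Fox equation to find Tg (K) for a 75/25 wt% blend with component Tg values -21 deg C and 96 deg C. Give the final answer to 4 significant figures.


1/Tg = w1/Tg1 + w2/Tg2 (in Kelvin)
Tg1 = 252.15 K, Tg2 = 369.15 K
1/Tg = 0.75/252.15 + 0.25/369.15
Tg = 273.8 K


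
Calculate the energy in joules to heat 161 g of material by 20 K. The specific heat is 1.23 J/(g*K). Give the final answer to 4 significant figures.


Q = m * cp * dT
Q = 161 * 1.23 * 20
Q = 3961 J


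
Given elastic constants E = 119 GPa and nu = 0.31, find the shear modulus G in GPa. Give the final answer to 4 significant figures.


G = E / (2*(1+nu))
G = 119 / (2*(1+0.31))
G = 45.42 GPa


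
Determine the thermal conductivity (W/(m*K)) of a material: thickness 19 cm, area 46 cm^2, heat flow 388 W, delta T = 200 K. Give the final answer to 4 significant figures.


k = Q*L / (A*dT)
L = 0.19 m, A = 4.6e-03 m^2
k = 388 * 0.19 / (4.6e-03 * 200)
k = 80.13 W/(m*K)


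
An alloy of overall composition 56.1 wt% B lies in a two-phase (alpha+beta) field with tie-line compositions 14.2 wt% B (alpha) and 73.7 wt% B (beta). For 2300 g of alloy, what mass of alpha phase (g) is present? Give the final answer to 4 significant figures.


f_alpha = (C_beta - C0) / (C_beta - C_alpha)
f_alpha = (73.7 - 56.1) / (73.7 - 14.2) = 0.295798
m_alpha = f_alpha * m_total = 0.295798 * 2300 = 680.3 g


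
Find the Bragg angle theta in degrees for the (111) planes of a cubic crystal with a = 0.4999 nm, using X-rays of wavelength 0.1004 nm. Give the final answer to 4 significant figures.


d = a / sqrt(h^2+k^2+l^2)
d = 0.4999 / sqrt(3) = 0.288617 nm
lambda = 2*d*sin(theta)  =>  sin(theta) = lambda / (2*d)
sin(theta) = 0.1004 / (2 * 0.288617) = 0.173933
theta = 10.02 deg


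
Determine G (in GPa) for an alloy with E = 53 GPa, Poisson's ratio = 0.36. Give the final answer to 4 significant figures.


G = E / (2*(1+nu))
G = 53 / (2*(1+0.36))
G = 19.49 GPa


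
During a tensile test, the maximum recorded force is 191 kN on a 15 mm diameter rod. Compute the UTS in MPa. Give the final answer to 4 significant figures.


A0 = pi*(d/2)^2 = pi*(15/2)^2 = 176.715 mm^2
UTS = F_max / A0 = 191*1000 / 176.715
UTS = 1081 MPa


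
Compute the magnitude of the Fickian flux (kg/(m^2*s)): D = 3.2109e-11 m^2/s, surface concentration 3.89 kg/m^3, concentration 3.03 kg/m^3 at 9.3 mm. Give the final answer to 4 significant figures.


J = -D * (dC/dx) = D * (C1 - C2) / dx
J = 3.2109e-11 * (3.89 - 3.03) / 9.3e-03
J = 2.969e-09 kg/(m^2*s)


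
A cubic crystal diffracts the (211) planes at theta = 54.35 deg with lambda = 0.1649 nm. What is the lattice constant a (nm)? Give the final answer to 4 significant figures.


d = lambda / (2*sin(theta))
d = 0.1649 / (2*sin(54.35 deg))
d = 0.101465 nm
a = d * sqrt(h^2+k^2+l^2) = 0.101465 * sqrt(6)
a = 0.2485 nm


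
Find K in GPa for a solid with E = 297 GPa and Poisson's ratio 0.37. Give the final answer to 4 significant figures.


K = E / (3*(1-2*nu))
K = 297 / (3*(1-2*0.37))
K = 380.8 GPa


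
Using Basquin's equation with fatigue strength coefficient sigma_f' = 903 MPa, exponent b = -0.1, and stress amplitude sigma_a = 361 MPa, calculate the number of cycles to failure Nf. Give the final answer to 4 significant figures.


sigma_a = sigma_f' * (2*Nf)^b
2*Nf = (sigma_a / sigma_f')^(1/b)
2*Nf = (361 / 903)^(1/-0.1)
2*Nf = 9589.71
Nf = 4795 cycles


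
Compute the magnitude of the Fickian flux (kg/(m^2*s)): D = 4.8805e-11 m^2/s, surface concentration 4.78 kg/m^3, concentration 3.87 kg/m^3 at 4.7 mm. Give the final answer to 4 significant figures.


J = -D * (dC/dx) = D * (C1 - C2) / dx
J = 4.8805e-11 * (4.78 - 3.87) / 4.7e-03
J = 9.449e-09 kg/(m^2*s)


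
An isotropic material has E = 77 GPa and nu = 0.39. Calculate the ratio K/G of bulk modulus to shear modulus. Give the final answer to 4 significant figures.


G = E / (2*(1+nu))
G = 77 / (2*(1+0.39)) = 27.6978 GPa
K = E / (3*(1-2*nu))
K = 77 / (3*(1-2*0.39)) = 116.667 GPa
K/G = 116.667 / 27.6978 = 4.212


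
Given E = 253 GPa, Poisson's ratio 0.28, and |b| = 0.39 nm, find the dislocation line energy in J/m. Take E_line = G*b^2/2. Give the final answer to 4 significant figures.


Step 1: G = E / (2*(1+nu))
G = 253 / (2*(1+0.28)) = 98.8281 GPa = 9.88281e+10 Pa
Step 2: E_line = G*b^2/2
b = 0.39 nm = 3.9e-10 m
E_line = 0.5 * 9.88281e+10 * (3.9e-10)^2 = 7.516e-09 J/m


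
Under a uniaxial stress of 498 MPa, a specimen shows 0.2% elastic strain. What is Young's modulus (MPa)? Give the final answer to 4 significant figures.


E = sigma / epsilon
epsilon = 0.2% = 2e-03
E = 498 / 2e-03
E = 249000 MPa


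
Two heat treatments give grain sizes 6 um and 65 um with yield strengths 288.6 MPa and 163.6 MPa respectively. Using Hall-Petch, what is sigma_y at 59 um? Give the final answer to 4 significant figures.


sigma_y = sigma0 + k / sqrt(d)
1/sqrt(d1) = 1/sqrt(6e-06) = 408.248;  1/sqrt(d2) = 124.035
k = (sigma1 - sigma2) / (1/sqrt(d1) - 1/sqrt(d2)) = (288.6 - 163.6) / (408.248 - 124.035) = 0.43981 MPa*m^0.5
sigma0 = sigma1 - k/sqrt(d1) = 288.6 - 0.43981*408.248 = 109.048 MPa
sigma_y(d3) = 109.048 + 0.43981 / sqrt(5.9e-05) = 166.3 MPa


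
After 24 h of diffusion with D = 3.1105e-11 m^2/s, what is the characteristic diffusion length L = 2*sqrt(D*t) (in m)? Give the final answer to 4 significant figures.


t = 24 hr = 86400 s
Diffusion length = 2*sqrt(D*t)
= 2*sqrt(3.1105e-11 * 86400)
= 3.279e-03 m


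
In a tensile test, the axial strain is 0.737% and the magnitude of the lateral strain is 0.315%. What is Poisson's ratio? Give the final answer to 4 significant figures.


nu = -epsilon_lat / epsilon_axial
Lateral strain is contraction (negative), so using magnitudes:
nu = 0.315 / 0.737
nu = 0.4274


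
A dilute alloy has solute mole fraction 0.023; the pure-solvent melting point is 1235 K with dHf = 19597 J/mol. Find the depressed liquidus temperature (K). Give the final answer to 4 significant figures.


dT = R*Tm^2*x / dHf
dT = 8.314 * 1235^2 * 0.023 / 19597
dT = 14.8827 K
T_new = 1235 - 14.8827 = 1220 K


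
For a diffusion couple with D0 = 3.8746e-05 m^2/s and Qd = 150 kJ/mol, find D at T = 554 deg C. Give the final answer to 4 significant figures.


D = D0 * exp(-Qd / (R*T))
T = 827.15 K
D = 3.8746e-05 * exp(-150e3 / (8.314 * 827.15))
D = 1.304e-14 m^2/s


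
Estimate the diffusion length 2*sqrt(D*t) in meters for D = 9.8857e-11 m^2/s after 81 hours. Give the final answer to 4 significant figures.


t = 81 hr = 291600 s
Diffusion length = 2*sqrt(D*t)
= 2*sqrt(9.8857e-11 * 291600)
= 0.01074 m


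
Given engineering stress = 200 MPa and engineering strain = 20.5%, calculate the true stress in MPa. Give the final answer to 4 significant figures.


sigma_true = sigma_eng * (1 + epsilon_eng)
sigma_true = 200 * (1 + 0.205)
sigma_true = 241 MPa


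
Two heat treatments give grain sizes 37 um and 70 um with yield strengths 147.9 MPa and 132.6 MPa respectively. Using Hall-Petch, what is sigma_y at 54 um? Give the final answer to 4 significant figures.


sigma_y = sigma0 + k / sqrt(d)
1/sqrt(d1) = 1/sqrt(3.7e-05) = 164.399;  1/sqrt(d2) = 119.523
k = (sigma1 - sigma2) / (1/sqrt(d1) - 1/sqrt(d2)) = (147.9 - 132.6) / (164.399 - 119.523) = 0.340939 MPa*m^0.5
sigma0 = sigma1 - k/sqrt(d1) = 147.9 - 0.340939*164.399 = 91.8501 MPa
sigma_y(d3) = 91.8501 + 0.340939 / sqrt(5.4e-05) = 138.2 MPa


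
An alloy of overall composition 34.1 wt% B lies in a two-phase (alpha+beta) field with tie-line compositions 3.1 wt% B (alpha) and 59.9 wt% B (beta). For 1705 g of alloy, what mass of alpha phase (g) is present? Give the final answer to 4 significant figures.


f_alpha = (C_beta - C0) / (C_beta - C_alpha)
f_alpha = (59.9 - 34.1) / (59.9 - 3.1) = 0.454225
m_alpha = f_alpha * m_total = 0.454225 * 1705 = 774.5 g


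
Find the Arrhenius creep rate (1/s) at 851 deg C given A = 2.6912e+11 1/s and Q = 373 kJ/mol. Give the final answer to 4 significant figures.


rate = A * exp(-Q / (R*T))
T = 851 + 273.15 = 1124.15 K
rate = 2.6912e+11 * exp(-373e3 / (8.314 * 1124.15))
rate = 1.252e-06 1/s


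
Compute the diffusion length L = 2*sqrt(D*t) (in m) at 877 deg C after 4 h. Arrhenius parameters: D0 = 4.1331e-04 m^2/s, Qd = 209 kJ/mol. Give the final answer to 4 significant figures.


Step 1: D = D0 * exp(-Qd/(R*T))
T = 1150.15 K
D = 4.1331e-04 * exp(-209e3 / (8.314 * 1150.15)) = 1.33074e-13 m^2/s
Step 2: L = 2*sqrt(D*t)
t = 4 h = 14400 s
L = 2*sqrt(1.33074e-13 * 14400) = 8.755e-05 m


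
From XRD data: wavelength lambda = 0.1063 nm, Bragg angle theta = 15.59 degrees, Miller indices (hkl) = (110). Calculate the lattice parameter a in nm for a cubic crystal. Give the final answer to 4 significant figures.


d = lambda / (2*sin(theta))
d = 0.1063 / (2*sin(15.59 deg))
d = 0.197766 nm
a = d * sqrt(h^2+k^2+l^2) = 0.197766 * sqrt(2)
a = 0.2797 nm


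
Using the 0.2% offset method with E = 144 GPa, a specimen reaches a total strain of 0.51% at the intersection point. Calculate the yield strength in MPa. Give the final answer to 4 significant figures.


Offset strain = 0.002
Elastic strain at yield = total_strain - offset = 5.1e-03 - 0.002 = 3.1e-03
sigma_y = E * elastic_strain = 144000 * 3.1e-03
sigma_y = 446.4 MPa


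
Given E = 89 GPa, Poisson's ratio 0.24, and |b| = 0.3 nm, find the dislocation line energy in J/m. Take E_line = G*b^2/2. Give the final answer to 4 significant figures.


Step 1: G = E / (2*(1+nu))
G = 89 / (2*(1+0.24)) = 35.8871 GPa = 3.58871e+10 Pa
Step 2: E_line = G*b^2/2
b = 0.3 nm = 3e-10 m
E_line = 0.5 * 3.58871e+10 * (3e-10)^2 = 1.615e-09 J/m


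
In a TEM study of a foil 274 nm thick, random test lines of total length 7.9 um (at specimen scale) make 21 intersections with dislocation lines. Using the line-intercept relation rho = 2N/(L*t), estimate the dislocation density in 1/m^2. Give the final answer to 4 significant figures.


rho = 2N / (L * t)
L = 7.9 um = 7.9e-06 m, t = 274 nm = 2.74e-07 m
rho = 2 * 21 / (7.9e-06 * 2.74e-07)
rho = 1.94e+13 1/m^2


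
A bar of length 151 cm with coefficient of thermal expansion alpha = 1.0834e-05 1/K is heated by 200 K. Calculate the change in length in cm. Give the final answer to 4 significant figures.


dL = L0 * alpha * dT
dL = 151 * 1.0834e-05 * 200
dL = 0.3272 cm


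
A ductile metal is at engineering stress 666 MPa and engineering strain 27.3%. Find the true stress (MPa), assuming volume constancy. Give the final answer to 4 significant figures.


sigma_true = sigma_eng * (1 + epsilon_eng)
sigma_true = 666 * (1 + 0.273)
sigma_true = 847.8 MPa


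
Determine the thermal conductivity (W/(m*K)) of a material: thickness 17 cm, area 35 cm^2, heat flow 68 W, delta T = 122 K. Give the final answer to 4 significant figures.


k = Q*L / (A*dT)
L = 0.17 m, A = 3.5e-03 m^2
k = 68 * 0.17 / (3.5e-03 * 122)
k = 27.07 W/(m*K)


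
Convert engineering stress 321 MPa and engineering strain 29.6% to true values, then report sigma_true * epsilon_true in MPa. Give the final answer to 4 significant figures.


sigma_true = sigma_eng * (1 + epsilon_eng)
sigma_true = 321 * (1 + 0.296) = 416.016 MPa
epsilon_true = ln(1 + epsilon_eng)
epsilon_true = ln(1 + 0.296) = 0.259283
sigma_true * epsilon_true = 416.016 * 0.259283 = 107.9 MPa


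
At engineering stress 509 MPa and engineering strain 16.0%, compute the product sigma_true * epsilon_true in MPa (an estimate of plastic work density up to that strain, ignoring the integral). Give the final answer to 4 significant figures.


sigma_true = sigma_eng * (1 + epsilon_eng)
sigma_true = 509 * (1 + 0.16) = 590.44 MPa
epsilon_true = ln(1 + epsilon_eng)
epsilon_true = ln(1 + 0.16) = 0.14842
sigma_true * epsilon_true = 590.44 * 0.14842 = 87.63 MPa
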